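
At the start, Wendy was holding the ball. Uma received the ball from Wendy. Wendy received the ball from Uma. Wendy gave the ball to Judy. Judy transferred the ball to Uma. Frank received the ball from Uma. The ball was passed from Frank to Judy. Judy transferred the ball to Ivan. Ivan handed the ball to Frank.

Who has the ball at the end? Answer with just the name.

Tracking the ball through each event:
Start: Wendy has the ball.
After event 1: Uma has the ball.
After event 2: Wendy has the ball.
After event 3: Judy has the ball.
After event 4: Uma has the ball.
After event 5: Frank has the ball.
After event 6: Judy has the ball.
After event 7: Ivan has the ball.
After event 8: Frank has the ball.

Answer: Frank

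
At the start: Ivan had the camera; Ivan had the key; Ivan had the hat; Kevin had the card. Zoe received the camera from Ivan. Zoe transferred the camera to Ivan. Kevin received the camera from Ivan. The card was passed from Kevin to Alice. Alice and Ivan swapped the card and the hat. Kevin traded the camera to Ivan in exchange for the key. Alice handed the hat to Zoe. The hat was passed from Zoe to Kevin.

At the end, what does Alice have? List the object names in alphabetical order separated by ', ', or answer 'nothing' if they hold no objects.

Tracking all object holders:
Start: camera:Ivan, key:Ivan, hat:Ivan, card:Kevin
Event 1 (give camera: Ivan -> Zoe). State: camera:Zoe, key:Ivan, hat:Ivan, card:Kevin
Event 2 (give camera: Zoe -> Ivan). State: camera:Ivan, key:Ivan, hat:Ivan, card:Kevin
Event 3 (give camera: Ivan -> Kevin). State: camera:Kevin, key:Ivan, hat:Ivan, card:Kevin
Event 4 (give card: Kevin -> Alice). State: camera:Kevin, key:Ivan, hat:Ivan, card:Alice
Event 5 (swap card<->hat: now card:Ivan, hat:Alice). State: camera:Kevin, key:Ivan, hat:Alice, card:Ivan
Event 6 (swap camera<->key: now camera:Ivan, key:Kevin). State: camera:Ivan, key:Kevin, hat:Alice, card:Ivan
Event 7 (give hat: Alice -> Zoe). State: camera:Ivan, key:Kevin, hat:Zoe, card:Ivan
Event 8 (give hat: Zoe -> Kevin). State: camera:Ivan, key:Kevin, hat:Kevin, card:Ivan

Final state: camera:Ivan, key:Kevin, hat:Kevin, card:Ivan
Alice holds: (nothing).

Answer: nothing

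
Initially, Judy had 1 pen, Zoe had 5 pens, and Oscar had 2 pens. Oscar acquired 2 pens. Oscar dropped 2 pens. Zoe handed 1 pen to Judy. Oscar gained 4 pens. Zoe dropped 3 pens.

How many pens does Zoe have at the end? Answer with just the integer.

Tracking counts step by step:
Start: Judy=1, Zoe=5, Oscar=2
Event 1 (Oscar +2): Oscar: 2 -> 4. State: Judy=1, Zoe=5, Oscar=4
Event 2 (Oscar -2): Oscar: 4 -> 2. State: Judy=1, Zoe=5, Oscar=2
Event 3 (Zoe -> Judy, 1): Zoe: 5 -> 4, Judy: 1 -> 2. State: Judy=2, Zoe=4, Oscar=2
Event 4 (Oscar +4): Oscar: 2 -> 6. State: Judy=2, Zoe=4, Oscar=6
Event 5 (Zoe -3): Zoe: 4 -> 1. State: Judy=2, Zoe=1, Oscar=6

Zoe's final count: 1

Answer: 1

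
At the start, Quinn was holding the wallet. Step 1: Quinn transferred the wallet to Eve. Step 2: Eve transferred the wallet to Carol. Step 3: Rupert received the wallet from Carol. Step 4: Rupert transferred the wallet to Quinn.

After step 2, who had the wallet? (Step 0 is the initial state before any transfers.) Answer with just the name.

Answer: Carol

Derivation:
Tracking the wallet holder through step 2:
After step 0 (start): Quinn
After step 1: Eve
After step 2: Carol

At step 2, the holder is Carol.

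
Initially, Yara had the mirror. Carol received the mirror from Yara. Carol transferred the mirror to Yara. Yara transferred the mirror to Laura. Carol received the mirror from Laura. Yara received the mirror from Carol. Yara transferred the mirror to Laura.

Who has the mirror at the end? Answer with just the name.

Tracking the mirror through each event:
Start: Yara has the mirror.
After event 1: Carol has the mirror.
After event 2: Yara has the mirror.
After event 3: Laura has the mirror.
After event 4: Carol has the mirror.
After event 5: Yara has the mirror.
After event 6: Laura has the mirror.

Answer: Laura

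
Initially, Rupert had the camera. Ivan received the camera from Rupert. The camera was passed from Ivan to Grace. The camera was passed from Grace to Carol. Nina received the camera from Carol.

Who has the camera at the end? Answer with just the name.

Answer: Nina

Derivation:
Tracking the camera through each event:
Start: Rupert has the camera.
After event 1: Ivan has the camera.
After event 2: Grace has the camera.
After event 3: Carol has the camera.
After event 4: Nina has the camera.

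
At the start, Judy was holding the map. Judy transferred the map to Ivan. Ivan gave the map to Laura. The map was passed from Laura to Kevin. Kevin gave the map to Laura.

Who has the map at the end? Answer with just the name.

Answer: Laura

Derivation:
Tracking the map through each event:
Start: Judy has the map.
After event 1: Ivan has the map.
After event 2: Laura has the map.
After event 3: Kevin has the map.
After event 4: Laura has the map.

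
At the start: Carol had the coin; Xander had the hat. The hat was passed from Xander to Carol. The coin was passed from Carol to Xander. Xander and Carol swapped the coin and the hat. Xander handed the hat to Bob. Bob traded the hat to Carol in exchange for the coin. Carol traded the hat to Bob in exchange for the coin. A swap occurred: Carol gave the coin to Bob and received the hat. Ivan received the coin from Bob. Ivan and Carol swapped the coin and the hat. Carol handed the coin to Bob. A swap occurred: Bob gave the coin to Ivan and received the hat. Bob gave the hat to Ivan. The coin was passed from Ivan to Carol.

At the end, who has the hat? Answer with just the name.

Answer: Ivan

Derivation:
Tracking all object holders:
Start: coin:Carol, hat:Xander
Event 1 (give hat: Xander -> Carol). State: coin:Carol, hat:Carol
Event 2 (give coin: Carol -> Xander). State: coin:Xander, hat:Carol
Event 3 (swap coin<->hat: now coin:Carol, hat:Xander). State: coin:Carol, hat:Xander
Event 4 (give hat: Xander -> Bob). State: coin:Carol, hat:Bob
Event 5 (swap hat<->coin: now hat:Carol, coin:Bob). State: coin:Bob, hat:Carol
Event 6 (swap hat<->coin: now hat:Bob, coin:Carol). State: coin:Carol, hat:Bob
Event 7 (swap coin<->hat: now coin:Bob, hat:Carol). State: coin:Bob, hat:Carol
Event 8 (give coin: Bob -> Ivan). State: coin:Ivan, hat:Carol
Event 9 (swap coin<->hat: now coin:Carol, hat:Ivan). State: coin:Carol, hat:Ivan
Event 10 (give coin: Carol -> Bob). State: coin:Bob, hat:Ivan
Event 11 (swap coin<->hat: now coin:Ivan, hat:Bob). State: coin:Ivan, hat:Bob
Event 12 (give hat: Bob -> Ivan). State: coin:Ivan, hat:Ivan
Event 13 (give coin: Ivan -> Carol). State: coin:Carol, hat:Ivan

Final state: coin:Carol, hat:Ivan
The hat is held by Ivan.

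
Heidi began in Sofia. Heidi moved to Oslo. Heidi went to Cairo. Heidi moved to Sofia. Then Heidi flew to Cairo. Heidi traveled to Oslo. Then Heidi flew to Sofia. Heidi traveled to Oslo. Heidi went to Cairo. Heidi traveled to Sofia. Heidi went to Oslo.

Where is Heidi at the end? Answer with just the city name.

Tracking Heidi's location:
Start: Heidi is in Sofia.
After move 1: Sofia -> Oslo. Heidi is in Oslo.
After move 2: Oslo -> Cairo. Heidi is in Cairo.
After move 3: Cairo -> Sofia. Heidi is in Sofia.
After move 4: Sofia -> Cairo. Heidi is in Cairo.
After move 5: Cairo -> Oslo. Heidi is in Oslo.
After move 6: Oslo -> Sofia. Heidi is in Sofia.
After move 7: Sofia -> Oslo. Heidi is in Oslo.
After move 8: Oslo -> Cairo. Heidi is in Cairo.
After move 9: Cairo -> Sofia. Heidi is in Sofia.
After move 10: Sofia -> Oslo. Heidi is in Oslo.

Answer: Oslo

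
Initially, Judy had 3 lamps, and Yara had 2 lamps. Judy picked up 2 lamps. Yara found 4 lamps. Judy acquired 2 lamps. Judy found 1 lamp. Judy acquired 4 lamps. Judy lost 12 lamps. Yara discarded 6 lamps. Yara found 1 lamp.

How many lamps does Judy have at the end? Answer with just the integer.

Tracking counts step by step:
Start: Judy=3, Yara=2
Event 1 (Judy +2): Judy: 3 -> 5. State: Judy=5, Yara=2
Event 2 (Yara +4): Yara: 2 -> 6. State: Judy=5, Yara=6
Event 3 (Judy +2): Judy: 5 -> 7. State: Judy=7, Yara=6
Event 4 (Judy +1): Judy: 7 -> 8. State: Judy=8, Yara=6
Event 5 (Judy +4): Judy: 8 -> 12. State: Judy=12, Yara=6
Event 6 (Judy -12): Judy: 12 -> 0. State: Judy=0, Yara=6
Event 7 (Yara -6): Yara: 6 -> 0. State: Judy=0, Yara=0
Event 8 (Yara +1): Yara: 0 -> 1. State: Judy=0, Yara=1

Judy's final count: 0

Answer: 0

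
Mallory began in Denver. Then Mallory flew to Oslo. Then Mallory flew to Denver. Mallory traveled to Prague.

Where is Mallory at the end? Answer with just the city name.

Answer: Prague

Derivation:
Tracking Mallory's location:
Start: Mallory is in Denver.
After move 1: Denver -> Oslo. Mallory is in Oslo.
After move 2: Oslo -> Denver. Mallory is in Denver.
After move 3: Denver -> Prague. Mallory is in Prague.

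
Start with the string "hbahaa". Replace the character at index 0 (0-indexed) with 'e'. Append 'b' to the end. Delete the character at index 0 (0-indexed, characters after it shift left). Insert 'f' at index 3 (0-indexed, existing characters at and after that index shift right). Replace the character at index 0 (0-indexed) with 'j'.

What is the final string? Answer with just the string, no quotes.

Applying each edit step by step:
Start: "hbahaa"
Op 1 (replace idx 0: 'h' -> 'e'): "hbahaa" -> "ebahaa"
Op 2 (append 'b'): "ebahaa" -> "ebahaab"
Op 3 (delete idx 0 = 'e'): "ebahaab" -> "bahaab"
Op 4 (insert 'f' at idx 3): "bahaab" -> "bahfaab"
Op 5 (replace idx 0: 'b' -> 'j'): "bahfaab" -> "jahfaab"

Answer: jahfaab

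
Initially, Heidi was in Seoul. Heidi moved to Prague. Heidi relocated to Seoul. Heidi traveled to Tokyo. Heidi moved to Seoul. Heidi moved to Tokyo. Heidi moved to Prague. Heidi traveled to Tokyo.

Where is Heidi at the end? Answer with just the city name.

Tracking Heidi's location:
Start: Heidi is in Seoul.
After move 1: Seoul -> Prague. Heidi is in Prague.
After move 2: Prague -> Seoul. Heidi is in Seoul.
After move 3: Seoul -> Tokyo. Heidi is in Tokyo.
After move 4: Tokyo -> Seoul. Heidi is in Seoul.
After move 5: Seoul -> Tokyo. Heidi is in Tokyo.
After move 6: Tokyo -> Prague. Heidi is in Prague.
After move 7: Prague -> Tokyo. Heidi is in Tokyo.

Answer: Tokyo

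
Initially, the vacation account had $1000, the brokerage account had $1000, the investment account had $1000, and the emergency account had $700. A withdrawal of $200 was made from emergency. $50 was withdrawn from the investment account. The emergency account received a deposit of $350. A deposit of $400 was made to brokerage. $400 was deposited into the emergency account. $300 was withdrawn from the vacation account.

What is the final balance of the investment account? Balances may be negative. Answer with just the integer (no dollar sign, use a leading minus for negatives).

Answer: 950

Derivation:
Tracking account balances step by step:
Start: vacation=1000, brokerage=1000, investment=1000, emergency=700
Event 1 (withdraw 200 from emergency): emergency: 700 - 200 = 500. Balances: vacation=1000, brokerage=1000, investment=1000, emergency=500
Event 2 (withdraw 50 from investment): investment: 1000 - 50 = 950. Balances: vacation=1000, brokerage=1000, investment=950, emergency=500
Event 3 (deposit 350 to emergency): emergency: 500 + 350 = 850. Balances: vacation=1000, brokerage=1000, investment=950, emergency=850
Event 4 (deposit 400 to brokerage): brokerage: 1000 + 400 = 1400. Balances: vacation=1000, brokerage=1400, investment=950, emergency=850
Event 5 (deposit 400 to emergency): emergency: 850 + 400 = 1250. Balances: vacation=1000, brokerage=1400, investment=950, emergency=1250
Event 6 (withdraw 300 from vacation): vacation: 1000 - 300 = 700. Balances: vacation=700, brokerage=1400, investment=950, emergency=1250

Final balance of investment: 950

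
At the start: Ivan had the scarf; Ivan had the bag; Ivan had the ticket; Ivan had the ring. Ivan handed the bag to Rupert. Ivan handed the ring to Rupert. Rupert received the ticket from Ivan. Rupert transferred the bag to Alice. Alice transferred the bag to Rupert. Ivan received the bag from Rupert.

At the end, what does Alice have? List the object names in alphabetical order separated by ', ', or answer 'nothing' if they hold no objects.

Answer: nothing

Derivation:
Tracking all object holders:
Start: scarf:Ivan, bag:Ivan, ticket:Ivan, ring:Ivan
Event 1 (give bag: Ivan -> Rupert). State: scarf:Ivan, bag:Rupert, ticket:Ivan, ring:Ivan
Event 2 (give ring: Ivan -> Rupert). State: scarf:Ivan, bag:Rupert, ticket:Ivan, ring:Rupert
Event 3 (give ticket: Ivan -> Rupert). State: scarf:Ivan, bag:Rupert, ticket:Rupert, ring:Rupert
Event 4 (give bag: Rupert -> Alice). State: scarf:Ivan, bag:Alice, ticket:Rupert, ring:Rupert
Event 5 (give bag: Alice -> Rupert). State: scarf:Ivan, bag:Rupert, ticket:Rupert, ring:Rupert
Event 6 (give bag: Rupert -> Ivan). State: scarf:Ivan, bag:Ivan, ticket:Rupert, ring:Rupert

Final state: scarf:Ivan, bag:Ivan, ticket:Rupert, ring:Rupert
Alice holds: (nothing).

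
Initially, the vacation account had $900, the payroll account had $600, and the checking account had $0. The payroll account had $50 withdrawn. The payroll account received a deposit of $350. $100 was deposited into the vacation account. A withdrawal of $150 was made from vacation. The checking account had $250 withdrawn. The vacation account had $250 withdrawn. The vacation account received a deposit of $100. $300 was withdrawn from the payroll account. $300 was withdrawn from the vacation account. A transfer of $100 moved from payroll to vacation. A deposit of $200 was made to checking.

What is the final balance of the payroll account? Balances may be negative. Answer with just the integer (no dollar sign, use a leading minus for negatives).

Answer: 500

Derivation:
Tracking account balances step by step:
Start: vacation=900, payroll=600, checking=0
Event 1 (withdraw 50 from payroll): payroll: 600 - 50 = 550. Balances: vacation=900, payroll=550, checking=0
Event 2 (deposit 350 to payroll): payroll: 550 + 350 = 900. Balances: vacation=900, payroll=900, checking=0
Event 3 (deposit 100 to vacation): vacation: 900 + 100 = 1000. Balances: vacation=1000, payroll=900, checking=0
Event 4 (withdraw 150 from vacation): vacation: 1000 - 150 = 850. Balances: vacation=850, payroll=900, checking=0
Event 5 (withdraw 250 from checking): checking: 0 - 250 = -250. Balances: vacation=850, payroll=900, checking=-250
Event 6 (withdraw 250 from vacation): vacation: 850 - 250 = 600. Balances: vacation=600, payroll=900, checking=-250
Event 7 (deposit 100 to vacation): vacation: 600 + 100 = 700. Balances: vacation=700, payroll=900, checking=-250
Event 8 (withdraw 300 from payroll): payroll: 900 - 300 = 600. Balances: vacation=700, payroll=600, checking=-250
Event 9 (withdraw 300 from vacation): vacation: 700 - 300 = 400. Balances: vacation=400, payroll=600, checking=-250
Event 10 (transfer 100 payroll -> vacation): payroll: 600 - 100 = 500, vacation: 400 + 100 = 500. Balances: vacation=500, payroll=500, checking=-250
Event 11 (deposit 200 to checking): checking: -250 + 200 = -50. Balances: vacation=500, payroll=500, checking=-50

Final balance of payroll: 500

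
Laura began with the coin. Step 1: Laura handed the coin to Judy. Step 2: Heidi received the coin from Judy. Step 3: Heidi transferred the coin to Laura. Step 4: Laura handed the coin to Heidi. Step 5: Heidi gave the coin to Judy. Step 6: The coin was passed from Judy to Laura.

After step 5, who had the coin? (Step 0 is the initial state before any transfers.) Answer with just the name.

Tracking the coin holder through step 5:
After step 0 (start): Laura
After step 1: Judy
After step 2: Heidi
After step 3: Laura
After step 4: Heidi
After step 5: Judy

At step 5, the holder is Judy.

Answer: Judy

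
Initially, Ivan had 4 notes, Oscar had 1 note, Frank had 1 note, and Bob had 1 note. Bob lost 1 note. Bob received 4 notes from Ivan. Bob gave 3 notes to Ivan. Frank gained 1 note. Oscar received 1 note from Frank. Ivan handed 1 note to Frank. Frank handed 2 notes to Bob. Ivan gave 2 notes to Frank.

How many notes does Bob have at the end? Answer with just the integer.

Answer: 3

Derivation:
Tracking counts step by step:
Start: Ivan=4, Oscar=1, Frank=1, Bob=1
Event 1 (Bob -1): Bob: 1 -> 0. State: Ivan=4, Oscar=1, Frank=1, Bob=0
Event 2 (Ivan -> Bob, 4): Ivan: 4 -> 0, Bob: 0 -> 4. State: Ivan=0, Oscar=1, Frank=1, Bob=4
Event 3 (Bob -> Ivan, 3): Bob: 4 -> 1, Ivan: 0 -> 3. State: Ivan=3, Oscar=1, Frank=1, Bob=1
Event 4 (Frank +1): Frank: 1 -> 2. State: Ivan=3, Oscar=1, Frank=2, Bob=1
Event 5 (Frank -> Oscar, 1): Frank: 2 -> 1, Oscar: 1 -> 2. State: Ivan=3, Oscar=2, Frank=1, Bob=1
Event 6 (Ivan -> Frank, 1): Ivan: 3 -> 2, Frank: 1 -> 2. State: Ivan=2, Oscar=2, Frank=2, Bob=1
Event 7 (Frank -> Bob, 2): Frank: 2 -> 0, Bob: 1 -> 3. State: Ivan=2, Oscar=2, Frank=0, Bob=3
Event 8 (Ivan -> Frank, 2): Ivan: 2 -> 0, Frank: 0 -> 2. State: Ivan=0, Oscar=2, Frank=2, Bob=3

Bob's final count: 3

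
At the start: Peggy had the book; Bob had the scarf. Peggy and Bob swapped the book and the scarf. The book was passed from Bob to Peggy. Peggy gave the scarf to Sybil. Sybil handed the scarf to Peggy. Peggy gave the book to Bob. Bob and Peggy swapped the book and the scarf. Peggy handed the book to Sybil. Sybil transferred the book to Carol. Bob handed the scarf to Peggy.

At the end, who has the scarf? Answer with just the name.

Answer: Peggy

Derivation:
Tracking all object holders:
Start: book:Peggy, scarf:Bob
Event 1 (swap book<->scarf: now book:Bob, scarf:Peggy). State: book:Bob, scarf:Peggy
Event 2 (give book: Bob -> Peggy). State: book:Peggy, scarf:Peggy
Event 3 (give scarf: Peggy -> Sybil). State: book:Peggy, scarf:Sybil
Event 4 (give scarf: Sybil -> Peggy). State: book:Peggy, scarf:Peggy
Event 5 (give book: Peggy -> Bob). State: book:Bob, scarf:Peggy
Event 6 (swap book<->scarf: now book:Peggy, scarf:Bob). State: book:Peggy, scarf:Bob
Event 7 (give book: Peggy -> Sybil). State: book:Sybil, scarf:Bob
Event 8 (give book: Sybil -> Carol). State: book:Carol, scarf:Bob
Event 9 (give scarf: Bob -> Peggy). State: book:Carol, scarf:Peggy

Final state: book:Carol, scarf:Peggy
The scarf is held by Peggy.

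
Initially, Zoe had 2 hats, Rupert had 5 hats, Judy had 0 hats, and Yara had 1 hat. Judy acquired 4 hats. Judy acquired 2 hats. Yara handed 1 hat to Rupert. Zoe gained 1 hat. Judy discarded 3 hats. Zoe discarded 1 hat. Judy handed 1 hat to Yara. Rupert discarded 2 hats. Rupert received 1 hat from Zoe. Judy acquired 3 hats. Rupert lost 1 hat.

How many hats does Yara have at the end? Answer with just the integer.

Tracking counts step by step:
Start: Zoe=2, Rupert=5, Judy=0, Yara=1
Event 1 (Judy +4): Judy: 0 -> 4. State: Zoe=2, Rupert=5, Judy=4, Yara=1
Event 2 (Judy +2): Judy: 4 -> 6. State: Zoe=2, Rupert=5, Judy=6, Yara=1
Event 3 (Yara -> Rupert, 1): Yara: 1 -> 0, Rupert: 5 -> 6. State: Zoe=2, Rupert=6, Judy=6, Yara=0
Event 4 (Zoe +1): Zoe: 2 -> 3. State: Zoe=3, Rupert=6, Judy=6, Yara=0
Event 5 (Judy -3): Judy: 6 -> 3. State: Zoe=3, Rupert=6, Judy=3, Yara=0
Event 6 (Zoe -1): Zoe: 3 -> 2. State: Zoe=2, Rupert=6, Judy=3, Yara=0
Event 7 (Judy -> Yara, 1): Judy: 3 -> 2, Yara: 0 -> 1. State: Zoe=2, Rupert=6, Judy=2, Yara=1
Event 8 (Rupert -2): Rupert: 6 -> 4. State: Zoe=2, Rupert=4, Judy=2, Yara=1
Event 9 (Zoe -> Rupert, 1): Zoe: 2 -> 1, Rupert: 4 -> 5. State: Zoe=1, Rupert=5, Judy=2, Yara=1
Event 10 (Judy +3): Judy: 2 -> 5. State: Zoe=1, Rupert=5, Judy=5, Yara=1
Event 11 (Rupert -1): Rupert: 5 -> 4. State: Zoe=1, Rupert=4, Judy=5, Yara=1

Yara's final count: 1

Answer: 1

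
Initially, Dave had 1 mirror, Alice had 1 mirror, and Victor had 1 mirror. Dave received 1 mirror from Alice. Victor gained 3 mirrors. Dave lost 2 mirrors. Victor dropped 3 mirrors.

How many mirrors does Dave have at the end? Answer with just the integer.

Tracking counts step by step:
Start: Dave=1, Alice=1, Victor=1
Event 1 (Alice -> Dave, 1): Alice: 1 -> 0, Dave: 1 -> 2. State: Dave=2, Alice=0, Victor=1
Event 2 (Victor +3): Victor: 1 -> 4. State: Dave=2, Alice=0, Victor=4
Event 3 (Dave -2): Dave: 2 -> 0. State: Dave=0, Alice=0, Victor=4
Event 4 (Victor -3): Victor: 4 -> 1. State: Dave=0, Alice=0, Victor=1

Dave's final count: 0

Answer: 0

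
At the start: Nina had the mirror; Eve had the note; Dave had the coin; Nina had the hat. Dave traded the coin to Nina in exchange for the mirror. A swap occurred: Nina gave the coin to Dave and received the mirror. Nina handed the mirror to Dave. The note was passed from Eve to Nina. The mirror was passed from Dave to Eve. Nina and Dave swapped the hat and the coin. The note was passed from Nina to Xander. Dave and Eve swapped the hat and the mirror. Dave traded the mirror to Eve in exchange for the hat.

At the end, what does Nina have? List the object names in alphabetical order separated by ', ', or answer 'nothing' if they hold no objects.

Answer: coin

Derivation:
Tracking all object holders:
Start: mirror:Nina, note:Eve, coin:Dave, hat:Nina
Event 1 (swap coin<->mirror: now coin:Nina, mirror:Dave). State: mirror:Dave, note:Eve, coin:Nina, hat:Nina
Event 2 (swap coin<->mirror: now coin:Dave, mirror:Nina). State: mirror:Nina, note:Eve, coin:Dave, hat:Nina
Event 3 (give mirror: Nina -> Dave). State: mirror:Dave, note:Eve, coin:Dave, hat:Nina
Event 4 (give note: Eve -> Nina). State: mirror:Dave, note:Nina, coin:Dave, hat:Nina
Event 5 (give mirror: Dave -> Eve). State: mirror:Eve, note:Nina, coin:Dave, hat:Nina
Event 6 (swap hat<->coin: now hat:Dave, coin:Nina). State: mirror:Eve, note:Nina, coin:Nina, hat:Dave
Event 7 (give note: Nina -> Xander). State: mirror:Eve, note:Xander, coin:Nina, hat:Dave
Event 8 (swap hat<->mirror: now hat:Eve, mirror:Dave). State: mirror:Dave, note:Xander, coin:Nina, hat:Eve
Event 9 (swap mirror<->hat: now mirror:Eve, hat:Dave). State: mirror:Eve, note:Xander, coin:Nina, hat:Dave

Final state: mirror:Eve, note:Xander, coin:Nina, hat:Dave
Nina holds: coin.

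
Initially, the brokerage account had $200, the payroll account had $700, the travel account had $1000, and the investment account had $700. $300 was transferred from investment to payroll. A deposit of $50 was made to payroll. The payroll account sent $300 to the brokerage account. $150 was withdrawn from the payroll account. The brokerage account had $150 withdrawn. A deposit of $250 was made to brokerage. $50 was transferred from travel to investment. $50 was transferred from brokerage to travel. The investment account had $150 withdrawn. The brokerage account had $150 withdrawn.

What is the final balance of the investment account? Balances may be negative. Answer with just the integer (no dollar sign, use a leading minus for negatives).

Answer: 300

Derivation:
Tracking account balances step by step:
Start: brokerage=200, payroll=700, travel=1000, investment=700
Event 1 (transfer 300 investment -> payroll): investment: 700 - 300 = 400, payroll: 700 + 300 = 1000. Balances: brokerage=200, payroll=1000, travel=1000, investment=400
Event 2 (deposit 50 to payroll): payroll: 1000 + 50 = 1050. Balances: brokerage=200, payroll=1050, travel=1000, investment=400
Event 3 (transfer 300 payroll -> brokerage): payroll: 1050 - 300 = 750, brokerage: 200 + 300 = 500. Balances: brokerage=500, payroll=750, travel=1000, investment=400
Event 4 (withdraw 150 from payroll): payroll: 750 - 150 = 600. Balances: brokerage=500, payroll=600, travel=1000, investment=400
Event 5 (withdraw 150 from brokerage): brokerage: 500 - 150 = 350. Balances: brokerage=350, payroll=600, travel=1000, investment=400
Event 6 (deposit 250 to brokerage): brokerage: 350 + 250 = 600. Balances: brokerage=600, payroll=600, travel=1000, investment=400
Event 7 (transfer 50 travel -> investment): travel: 1000 - 50 = 950, investment: 400 + 50 = 450. Balances: brokerage=600, payroll=600, travel=950, investment=450
Event 8 (transfer 50 brokerage -> travel): brokerage: 600 - 50 = 550, travel: 950 + 50 = 1000. Balances: brokerage=550, payroll=600, travel=1000, investment=450
Event 9 (withdraw 150 from investment): investment: 450 - 150 = 300. Balances: brokerage=550, payroll=600, travel=1000, investment=300
Event 10 (withdraw 150 from brokerage): brokerage: 550 - 150 = 400. Balances: brokerage=400, payroll=600, travel=1000, investment=300

Final balance of investment: 300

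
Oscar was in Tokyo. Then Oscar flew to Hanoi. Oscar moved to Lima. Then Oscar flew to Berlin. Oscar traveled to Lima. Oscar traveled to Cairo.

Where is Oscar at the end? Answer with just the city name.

Answer: Cairo

Derivation:
Tracking Oscar's location:
Start: Oscar is in Tokyo.
After move 1: Tokyo -> Hanoi. Oscar is in Hanoi.
After move 2: Hanoi -> Lima. Oscar is in Lima.
After move 3: Lima -> Berlin. Oscar is in Berlin.
After move 4: Berlin -> Lima. Oscar is in Lima.
After move 5: Lima -> Cairo. Oscar is in Cairo.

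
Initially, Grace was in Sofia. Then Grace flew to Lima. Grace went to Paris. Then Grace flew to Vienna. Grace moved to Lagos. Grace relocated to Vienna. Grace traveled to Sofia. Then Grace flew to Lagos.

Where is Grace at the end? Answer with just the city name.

Tracking Grace's location:
Start: Grace is in Sofia.
After move 1: Sofia -> Lima. Grace is in Lima.
After move 2: Lima -> Paris. Grace is in Paris.
After move 3: Paris -> Vienna. Grace is in Vienna.
After move 4: Vienna -> Lagos. Grace is in Lagos.
After move 5: Lagos -> Vienna. Grace is in Vienna.
After move 6: Vienna -> Sofia. Grace is in Sofia.
After move 7: Sofia -> Lagos. Grace is in Lagos.

Answer: Lagos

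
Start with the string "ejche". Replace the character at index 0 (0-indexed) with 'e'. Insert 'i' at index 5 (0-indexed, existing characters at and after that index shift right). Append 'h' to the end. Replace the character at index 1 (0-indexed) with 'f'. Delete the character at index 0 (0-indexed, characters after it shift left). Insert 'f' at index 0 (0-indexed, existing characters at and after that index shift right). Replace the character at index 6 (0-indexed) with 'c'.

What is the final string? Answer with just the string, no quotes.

Applying each edit step by step:
Start: "ejche"
Op 1 (replace idx 0: 'e' -> 'e'): "ejche" -> "ejche"
Op 2 (insert 'i' at idx 5): "ejche" -> "ejchei"
Op 3 (append 'h'): "ejchei" -> "ejcheih"
Op 4 (replace idx 1: 'j' -> 'f'): "ejcheih" -> "efcheih"
Op 5 (delete idx 0 = 'e'): "efcheih" -> "fcheih"
Op 6 (insert 'f' at idx 0): "fcheih" -> "ffcheih"
Op 7 (replace idx 6: 'h' -> 'c'): "ffcheih" -> "ffcheic"

Answer: ffcheic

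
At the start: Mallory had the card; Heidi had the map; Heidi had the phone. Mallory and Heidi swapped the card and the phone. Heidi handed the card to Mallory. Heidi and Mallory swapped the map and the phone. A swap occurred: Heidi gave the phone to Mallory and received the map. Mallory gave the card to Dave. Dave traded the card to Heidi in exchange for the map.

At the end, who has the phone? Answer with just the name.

Tracking all object holders:
Start: card:Mallory, map:Heidi, phone:Heidi
Event 1 (swap card<->phone: now card:Heidi, phone:Mallory). State: card:Heidi, map:Heidi, phone:Mallory
Event 2 (give card: Heidi -> Mallory). State: card:Mallory, map:Heidi, phone:Mallory
Event 3 (swap map<->phone: now map:Mallory, phone:Heidi). State: card:Mallory, map:Mallory, phone:Heidi
Event 4 (swap phone<->map: now phone:Mallory, map:Heidi). State: card:Mallory, map:Heidi, phone:Mallory
Event 5 (give card: Mallory -> Dave). State: card:Dave, map:Heidi, phone:Mallory
Event 6 (swap card<->map: now card:Heidi, map:Dave). State: card:Heidi, map:Dave, phone:Mallory

Final state: card:Heidi, map:Dave, phone:Mallory
The phone is held by Mallory.

Answer: Mallory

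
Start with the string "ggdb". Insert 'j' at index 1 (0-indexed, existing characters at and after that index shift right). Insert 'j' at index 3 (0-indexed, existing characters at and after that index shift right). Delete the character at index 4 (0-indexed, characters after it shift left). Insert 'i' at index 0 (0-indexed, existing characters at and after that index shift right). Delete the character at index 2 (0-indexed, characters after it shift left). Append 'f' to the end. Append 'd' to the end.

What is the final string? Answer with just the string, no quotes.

Applying each edit step by step:
Start: "ggdb"
Op 1 (insert 'j' at idx 1): "ggdb" -> "gjgdb"
Op 2 (insert 'j' at idx 3): "gjgdb" -> "gjgjdb"
Op 3 (delete idx 4 = 'd'): "gjgjdb" -> "gjgjb"
Op 4 (insert 'i' at idx 0): "gjgjb" -> "igjgjb"
Op 5 (delete idx 2 = 'j'): "igjgjb" -> "iggjb"
Op 6 (append 'f'): "iggjb" -> "iggjbf"
Op 7 (append 'd'): "iggjbf" -> "iggjbfd"

Answer: iggjbfd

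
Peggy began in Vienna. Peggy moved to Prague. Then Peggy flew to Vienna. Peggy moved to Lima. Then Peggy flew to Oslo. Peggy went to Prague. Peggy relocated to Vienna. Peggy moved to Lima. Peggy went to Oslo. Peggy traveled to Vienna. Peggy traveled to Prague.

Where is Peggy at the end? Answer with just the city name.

Answer: Prague

Derivation:
Tracking Peggy's location:
Start: Peggy is in Vienna.
After move 1: Vienna -> Prague. Peggy is in Prague.
After move 2: Prague -> Vienna. Peggy is in Vienna.
After move 3: Vienna -> Lima. Peggy is in Lima.
After move 4: Lima -> Oslo. Peggy is in Oslo.
After move 5: Oslo -> Prague. Peggy is in Prague.
After move 6: Prague -> Vienna. Peggy is in Vienna.
After move 7: Vienna -> Lima. Peggy is in Lima.
After move 8: Lima -> Oslo. Peggy is in Oslo.
After move 9: Oslo -> Vienna. Peggy is in Vienna.
After move 10: Vienna -> Prague. Peggy is in Prague.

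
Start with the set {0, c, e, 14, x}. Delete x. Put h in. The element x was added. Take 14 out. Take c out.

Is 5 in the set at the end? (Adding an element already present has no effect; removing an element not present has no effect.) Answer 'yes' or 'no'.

Answer: no

Derivation:
Tracking the set through each operation:
Start: {0, 14, c, e, x}
Event 1 (remove x): removed. Set: {0, 14, c, e}
Event 2 (add h): added. Set: {0, 14, c, e, h}
Event 3 (add x): added. Set: {0, 14, c, e, h, x}
Event 4 (remove 14): removed. Set: {0, c, e, h, x}
Event 5 (remove c): removed. Set: {0, e, h, x}

Final set: {0, e, h, x} (size 4)
5 is NOT in the final set.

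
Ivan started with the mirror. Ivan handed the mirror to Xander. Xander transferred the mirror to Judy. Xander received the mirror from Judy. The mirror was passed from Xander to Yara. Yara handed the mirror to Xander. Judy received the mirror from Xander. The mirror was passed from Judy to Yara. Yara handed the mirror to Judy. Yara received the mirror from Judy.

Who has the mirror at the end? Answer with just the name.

Tracking the mirror through each event:
Start: Ivan has the mirror.
After event 1: Xander has the mirror.
After event 2: Judy has the mirror.
After event 3: Xander has the mirror.
After event 4: Yara has the mirror.
After event 5: Xander has the mirror.
After event 6: Judy has the mirror.
After event 7: Yara has the mirror.
After event 8: Judy has the mirror.
After event 9: Yara has the mirror.

Answer: Yara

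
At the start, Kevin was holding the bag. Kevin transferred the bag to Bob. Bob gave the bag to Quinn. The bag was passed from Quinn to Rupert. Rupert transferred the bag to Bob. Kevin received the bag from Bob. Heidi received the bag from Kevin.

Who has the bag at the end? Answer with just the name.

Tracking the bag through each event:
Start: Kevin has the bag.
After event 1: Bob has the bag.
After event 2: Quinn has the bag.
After event 3: Rupert has the bag.
After event 4: Bob has the bag.
After event 5: Kevin has the bag.
After event 6: Heidi has the bag.

Answer: Heidi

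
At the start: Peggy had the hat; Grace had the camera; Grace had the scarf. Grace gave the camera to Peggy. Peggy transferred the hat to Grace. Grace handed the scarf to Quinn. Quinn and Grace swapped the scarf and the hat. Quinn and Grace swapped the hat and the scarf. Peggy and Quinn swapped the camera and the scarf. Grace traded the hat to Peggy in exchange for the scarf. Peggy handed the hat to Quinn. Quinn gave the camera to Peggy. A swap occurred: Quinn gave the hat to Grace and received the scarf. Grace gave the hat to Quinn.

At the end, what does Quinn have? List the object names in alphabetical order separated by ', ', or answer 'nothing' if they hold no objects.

Answer: hat, scarf

Derivation:
Tracking all object holders:
Start: hat:Peggy, camera:Grace, scarf:Grace
Event 1 (give camera: Grace -> Peggy). State: hat:Peggy, camera:Peggy, scarf:Grace
Event 2 (give hat: Peggy -> Grace). State: hat:Grace, camera:Peggy, scarf:Grace
Event 3 (give scarf: Grace -> Quinn). State: hat:Grace, camera:Peggy, scarf:Quinn
Event 4 (swap scarf<->hat: now scarf:Grace, hat:Quinn). State: hat:Quinn, camera:Peggy, scarf:Grace
Event 5 (swap hat<->scarf: now hat:Grace, scarf:Quinn). State: hat:Grace, camera:Peggy, scarf:Quinn
Event 6 (swap camera<->scarf: now camera:Quinn, scarf:Peggy). State: hat:Grace, camera:Quinn, scarf:Peggy
Event 7 (swap hat<->scarf: now hat:Peggy, scarf:Grace). State: hat:Peggy, camera:Quinn, scarf:Grace
Event 8 (give hat: Peggy -> Quinn). State: hat:Quinn, camera:Quinn, scarf:Grace
Event 9 (give camera: Quinn -> Peggy). State: hat:Quinn, camera:Peggy, scarf:Grace
Event 10 (swap hat<->scarf: now hat:Grace, scarf:Quinn). State: hat:Grace, camera:Peggy, scarf:Quinn
Event 11 (give hat: Grace -> Quinn). State: hat:Quinn, camera:Peggy, scarf:Quinn

Final state: hat:Quinn, camera:Peggy, scarf:Quinn
Quinn holds: hat, scarf.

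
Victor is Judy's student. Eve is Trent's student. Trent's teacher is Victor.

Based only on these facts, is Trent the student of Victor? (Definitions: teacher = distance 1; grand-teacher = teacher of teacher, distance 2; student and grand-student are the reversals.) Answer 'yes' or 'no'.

Reconstructing the teacher chain from the given facts:
  Judy -> Victor -> Trent -> Eve
(each arrow means 'teacher of the next')
Positions in the chain (0 = top):
  position of Judy: 0
  position of Victor: 1
  position of Trent: 2
  position of Eve: 3

Trent is at position 2, Victor is at position 1; signed distance (j - i) = -1.
'student' requires j - i = -1. Actual distance is -1, so the relation HOLDS.

Answer: yes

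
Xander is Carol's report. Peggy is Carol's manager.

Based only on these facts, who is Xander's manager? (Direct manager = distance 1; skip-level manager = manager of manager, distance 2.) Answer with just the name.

Reconstructing the manager chain from the given facts:
  Peggy -> Carol -> Xander
(each arrow means 'manager of the next')
Positions in the chain (0 = top):
  position of Peggy: 0
  position of Carol: 1
  position of Xander: 2

Xander is at position 2; the manager is 1 step up the chain, i.e. position 1: Carol.

Answer: Carol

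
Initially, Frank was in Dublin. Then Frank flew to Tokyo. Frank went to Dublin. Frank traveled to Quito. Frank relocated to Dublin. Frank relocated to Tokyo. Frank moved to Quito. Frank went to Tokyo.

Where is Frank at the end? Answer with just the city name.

Tracking Frank's location:
Start: Frank is in Dublin.
After move 1: Dublin -> Tokyo. Frank is in Tokyo.
After move 2: Tokyo -> Dublin. Frank is in Dublin.
After move 3: Dublin -> Quito. Frank is in Quito.
After move 4: Quito -> Dublin. Frank is in Dublin.
After move 5: Dublin -> Tokyo. Frank is in Tokyo.
After move 6: Tokyo -> Quito. Frank is in Quito.
After move 7: Quito -> Tokyo. Frank is in Tokyo.

Answer: Tokyo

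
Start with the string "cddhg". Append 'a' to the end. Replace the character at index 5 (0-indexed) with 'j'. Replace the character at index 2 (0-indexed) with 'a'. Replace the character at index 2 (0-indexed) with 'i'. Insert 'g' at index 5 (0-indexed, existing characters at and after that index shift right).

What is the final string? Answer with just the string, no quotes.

Answer: cdihggj

Derivation:
Applying each edit step by step:
Start: "cddhg"
Op 1 (append 'a'): "cddhg" -> "cddhga"
Op 2 (replace idx 5: 'a' -> 'j'): "cddhga" -> "cddhgj"
Op 3 (replace idx 2: 'd' -> 'a'): "cddhgj" -> "cdahgj"
Op 4 (replace idx 2: 'a' -> 'i'): "cdahgj" -> "cdihgj"
Op 5 (insert 'g' at idx 5): "cdihgj" -> "cdihggj"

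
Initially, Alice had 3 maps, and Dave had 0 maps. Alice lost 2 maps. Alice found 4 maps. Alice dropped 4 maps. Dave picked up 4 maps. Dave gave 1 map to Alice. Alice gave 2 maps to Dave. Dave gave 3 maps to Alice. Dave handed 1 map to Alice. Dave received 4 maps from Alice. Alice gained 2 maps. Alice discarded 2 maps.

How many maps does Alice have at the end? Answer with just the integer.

Tracking counts step by step:
Start: Alice=3, Dave=0
Event 1 (Alice -2): Alice: 3 -> 1. State: Alice=1, Dave=0
Event 2 (Alice +4): Alice: 1 -> 5. State: Alice=5, Dave=0
Event 3 (Alice -4): Alice: 5 -> 1. State: Alice=1, Dave=0
Event 4 (Dave +4): Dave: 0 -> 4. State: Alice=1, Dave=4
Event 5 (Dave -> Alice, 1): Dave: 4 -> 3, Alice: 1 -> 2. State: Alice=2, Dave=3
Event 6 (Alice -> Dave, 2): Alice: 2 -> 0, Dave: 3 -> 5. State: Alice=0, Dave=5
Event 7 (Dave -> Alice, 3): Dave: 5 -> 2, Alice: 0 -> 3. State: Alice=3, Dave=2
Event 8 (Dave -> Alice, 1): Dave: 2 -> 1, Alice: 3 -> 4. State: Alice=4, Dave=1
Event 9 (Alice -> Dave, 4): Alice: 4 -> 0, Dave: 1 -> 5. State: Alice=0, Dave=5
Event 10 (Alice +2): Alice: 0 -> 2. State: Alice=2, Dave=5
Event 11 (Alice -2): Alice: 2 -> 0. State: Alice=0, Dave=5

Alice's final count: 0

Answer: 0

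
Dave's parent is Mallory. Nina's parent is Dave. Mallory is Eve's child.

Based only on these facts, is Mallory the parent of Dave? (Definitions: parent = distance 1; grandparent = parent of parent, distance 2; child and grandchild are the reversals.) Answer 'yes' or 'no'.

Reconstructing the parent chain from the given facts:
  Eve -> Mallory -> Dave -> Nina
(each arrow means 'parent of the next')
Positions in the chain (0 = top):
  position of Eve: 0
  position of Mallory: 1
  position of Dave: 2
  position of Nina: 3

Mallory is at position 1, Dave is at position 2; signed distance (j - i) = 1.
'parent' requires j - i = 1. Actual distance is 1, so the relation HOLDS.

Answer: yes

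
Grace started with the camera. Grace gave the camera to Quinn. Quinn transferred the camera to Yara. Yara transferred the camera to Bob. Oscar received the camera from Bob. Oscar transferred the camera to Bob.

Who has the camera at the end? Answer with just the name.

Tracking the camera through each event:
Start: Grace has the camera.
After event 1: Quinn has the camera.
After event 2: Yara has the camera.
After event 3: Bob has the camera.
After event 4: Oscar has the camera.
After event 5: Bob has the camera.

Answer: Bob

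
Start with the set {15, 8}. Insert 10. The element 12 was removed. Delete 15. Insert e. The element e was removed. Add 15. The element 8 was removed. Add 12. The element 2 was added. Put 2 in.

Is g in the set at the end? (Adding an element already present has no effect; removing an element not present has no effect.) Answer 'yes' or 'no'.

Tracking the set through each operation:
Start: {15, 8}
Event 1 (add 10): added. Set: {10, 15, 8}
Event 2 (remove 12): not present, no change. Set: {10, 15, 8}
Event 3 (remove 15): removed. Set: {10, 8}
Event 4 (add e): added. Set: {10, 8, e}
Event 5 (remove e): removed. Set: {10, 8}
Event 6 (add 15): added. Set: {10, 15, 8}
Event 7 (remove 8): removed. Set: {10, 15}
Event 8 (add 12): added. Set: {10, 12, 15}
Event 9 (add 2): added. Set: {10, 12, 15, 2}
Event 10 (add 2): already present, no change. Set: {10, 12, 15, 2}

Final set: {10, 12, 15, 2} (size 4)
g is NOT in the final set.

Answer: no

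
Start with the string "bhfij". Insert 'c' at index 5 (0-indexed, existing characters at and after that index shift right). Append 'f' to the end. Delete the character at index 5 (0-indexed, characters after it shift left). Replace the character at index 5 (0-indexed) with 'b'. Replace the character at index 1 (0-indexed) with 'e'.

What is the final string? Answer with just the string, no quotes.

Applying each edit step by step:
Start: "bhfij"
Op 1 (insert 'c' at idx 5): "bhfij" -> "bhfijc"
Op 2 (append 'f'): "bhfijc" -> "bhfijcf"
Op 3 (delete idx 5 = 'c'): "bhfijcf" -> "bhfijf"
Op 4 (replace idx 5: 'f' -> 'b'): "bhfijf" -> "bhfijb"
Op 5 (replace idx 1: 'h' -> 'e'): "bhfijb" -> "befijb"

Answer: befijb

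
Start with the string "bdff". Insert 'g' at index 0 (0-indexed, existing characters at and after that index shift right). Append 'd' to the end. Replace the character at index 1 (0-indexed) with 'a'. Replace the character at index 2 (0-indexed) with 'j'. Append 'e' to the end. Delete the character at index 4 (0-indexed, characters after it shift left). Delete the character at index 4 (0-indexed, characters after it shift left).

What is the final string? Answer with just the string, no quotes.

Applying each edit step by step:
Start: "bdff"
Op 1 (insert 'g' at idx 0): "bdff" -> "gbdff"
Op 2 (append 'd'): "gbdff" -> "gbdffd"
Op 3 (replace idx 1: 'b' -> 'a'): "gbdffd" -> "gadffd"
Op 4 (replace idx 2: 'd' -> 'j'): "gadffd" -> "gajffd"
Op 5 (append 'e'): "gajffd" -> "gajffde"
Op 6 (delete idx 4 = 'f'): "gajffde" -> "gajfde"
Op 7 (delete idx 4 = 'd'): "gajfde" -> "gajfe"

Answer: gajfe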